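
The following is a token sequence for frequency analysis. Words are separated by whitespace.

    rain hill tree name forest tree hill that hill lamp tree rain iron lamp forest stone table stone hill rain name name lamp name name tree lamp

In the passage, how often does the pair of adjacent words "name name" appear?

Scanning the 26 overlapping bigram windows for "name name":
  position 21–22: name name
  position 24–25: name name

2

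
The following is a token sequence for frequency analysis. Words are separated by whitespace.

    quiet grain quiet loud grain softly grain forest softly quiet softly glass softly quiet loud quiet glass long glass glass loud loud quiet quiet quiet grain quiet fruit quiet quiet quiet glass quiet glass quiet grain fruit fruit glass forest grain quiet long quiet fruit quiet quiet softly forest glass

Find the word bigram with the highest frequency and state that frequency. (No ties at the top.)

"quiet quiet", 5 times

Bigram frequencies (highest first):
  quiet quiet: 5
  quiet grain: 3
  grain quiet: 3
  quiet glass: 3
  quiet loud: 2
  softly quiet: 2
  … (26 more, each ≤ 2)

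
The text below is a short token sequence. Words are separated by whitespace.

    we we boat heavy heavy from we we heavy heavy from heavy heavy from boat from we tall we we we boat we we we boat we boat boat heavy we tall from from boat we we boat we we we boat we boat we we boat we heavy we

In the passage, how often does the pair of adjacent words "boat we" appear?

7

Scanning the 49 overlapping bigram windows for "boat we":
  position 22–23: boat we
  position 26–27: boat we
  position 35–36: boat we
  position 38–39: boat we
  position 42–43: boat we
  position 44–45: boat we
  position 47–48: boat we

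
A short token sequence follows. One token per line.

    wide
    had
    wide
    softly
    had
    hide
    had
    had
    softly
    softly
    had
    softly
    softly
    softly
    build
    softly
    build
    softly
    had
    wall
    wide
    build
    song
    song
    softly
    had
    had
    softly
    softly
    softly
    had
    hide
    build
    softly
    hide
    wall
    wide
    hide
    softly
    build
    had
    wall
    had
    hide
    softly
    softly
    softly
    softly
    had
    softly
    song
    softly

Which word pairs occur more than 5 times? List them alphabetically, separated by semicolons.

softly had; softly softly

Bigram counts meeting the condition (more than 5 times):
  softly had: 6
  softly softly: 8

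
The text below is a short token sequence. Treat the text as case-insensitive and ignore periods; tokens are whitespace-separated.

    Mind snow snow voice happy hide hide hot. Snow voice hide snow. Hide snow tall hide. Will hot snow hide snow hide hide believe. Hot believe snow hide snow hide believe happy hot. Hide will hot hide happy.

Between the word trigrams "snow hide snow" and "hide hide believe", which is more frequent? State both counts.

"snow hide snow" (3 vs 1)

"snow hide snow": 3 occurrences
"hide hide believe": 1 occurrence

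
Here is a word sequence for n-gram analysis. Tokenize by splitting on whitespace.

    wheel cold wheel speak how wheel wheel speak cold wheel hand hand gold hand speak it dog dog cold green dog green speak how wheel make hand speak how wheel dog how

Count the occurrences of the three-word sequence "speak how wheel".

3

Scanning the 30 overlapping trigram windows for "speak how wheel":
  position 4–6: speak how wheel
  position 23–25: speak how wheel
  position 28–30: speak how wheel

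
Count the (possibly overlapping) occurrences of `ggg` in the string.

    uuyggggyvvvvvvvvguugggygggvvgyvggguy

5

Sliding a length-3 window over the 36 characters (34 positions):
  position 4–6: ggg
  position 5–7: ggg
  position 20–22: ggg
  position 24–26: ggg
  position 32–34: ggg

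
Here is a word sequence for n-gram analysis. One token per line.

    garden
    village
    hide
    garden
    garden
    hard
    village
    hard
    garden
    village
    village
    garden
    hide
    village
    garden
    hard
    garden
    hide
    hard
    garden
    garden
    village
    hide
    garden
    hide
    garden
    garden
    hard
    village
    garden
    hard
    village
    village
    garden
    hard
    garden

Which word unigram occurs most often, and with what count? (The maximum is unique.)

"garden", 15 times

Unigram frequencies (highest first):
  garden: 15
  village: 9
  hard: 7
  hide: 5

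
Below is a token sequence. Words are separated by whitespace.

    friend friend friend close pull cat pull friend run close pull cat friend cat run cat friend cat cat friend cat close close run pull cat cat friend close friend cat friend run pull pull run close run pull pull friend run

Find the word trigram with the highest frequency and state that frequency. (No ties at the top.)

"cat friend cat", 3 times

Trigram frequencies (highest first):
  cat friend cat: 3
  close pull cat: 2
  pull friend run: 2
  cat cat friend: 2
  close run pull: 2
  run pull pull: 2
  … (27 more, each ≤ 1)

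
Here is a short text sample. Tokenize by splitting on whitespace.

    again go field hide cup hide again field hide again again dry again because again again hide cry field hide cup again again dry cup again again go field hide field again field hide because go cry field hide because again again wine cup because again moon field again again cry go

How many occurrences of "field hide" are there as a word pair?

6

Scanning the 51 overlapping bigram windows for "field hide":
  position 3–4: field hide
  position 8–9: field hide
  position 19–20: field hide
  position 29–30: field hide
  position 33–34: field hide
  position 38–39: field hide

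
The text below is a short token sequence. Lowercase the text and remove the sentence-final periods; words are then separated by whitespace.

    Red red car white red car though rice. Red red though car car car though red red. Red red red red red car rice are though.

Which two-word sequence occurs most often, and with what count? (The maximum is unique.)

"red red", 8 times

Bigram frequencies (highest first):
  red red: 8
  red car: 3
  car though: 2
  car car: 2
  car white: 1
  white red: 1
  … (8 more, each ≤ 1)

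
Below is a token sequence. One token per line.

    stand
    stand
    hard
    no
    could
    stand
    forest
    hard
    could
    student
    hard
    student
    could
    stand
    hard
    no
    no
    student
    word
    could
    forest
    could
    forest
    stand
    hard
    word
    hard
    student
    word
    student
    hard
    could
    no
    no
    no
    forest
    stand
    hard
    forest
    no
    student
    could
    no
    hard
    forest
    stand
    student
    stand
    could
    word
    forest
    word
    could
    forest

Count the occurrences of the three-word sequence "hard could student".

Scanning the 52 overlapping trigram windows for "hard could student":
  position 8–10: hard could student

1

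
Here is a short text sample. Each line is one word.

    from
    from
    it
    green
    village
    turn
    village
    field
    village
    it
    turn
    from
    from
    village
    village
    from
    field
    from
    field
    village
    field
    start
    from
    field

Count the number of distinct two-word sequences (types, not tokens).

24 tokens → 23 bigram windows in total.
Repeated bigrams (each contributes count−1 duplicates):
  from field: 3
  field village: 2
  from from: 2
  village field: 2
5 duplicate windows → 23 − 5 = 18 distinct.

18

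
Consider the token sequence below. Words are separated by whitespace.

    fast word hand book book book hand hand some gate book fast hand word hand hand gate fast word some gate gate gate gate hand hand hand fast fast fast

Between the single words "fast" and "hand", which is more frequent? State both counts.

"hand" (9 vs 6)

"fast": 6 occurrences
"hand": 9 occurrences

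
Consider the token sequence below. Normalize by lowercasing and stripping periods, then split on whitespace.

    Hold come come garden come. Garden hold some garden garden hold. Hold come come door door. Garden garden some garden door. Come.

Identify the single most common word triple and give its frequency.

Trigram frequencies (highest first):
  hold come come: 2
  come come garden: 1
  come garden come: 1
  garden come garden: 1
  come garden hold: 1
  garden hold some: 1
  … (13 more, each ≤ 1)

"hold come come", 2 times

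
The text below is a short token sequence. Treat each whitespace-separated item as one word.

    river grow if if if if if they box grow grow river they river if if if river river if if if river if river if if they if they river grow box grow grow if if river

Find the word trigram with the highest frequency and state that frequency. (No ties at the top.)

Trigram frequencies (highest first):
  if if if: 5
  river if if: 3
  if if river: 3
  grow if if: 2
  if if they: 2
  box grow grow: 2
  … (18 more, each ≤ 2)

"if if if", 5 times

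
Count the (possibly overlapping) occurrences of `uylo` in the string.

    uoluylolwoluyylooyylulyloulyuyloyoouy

Sliding a length-4 window over the 37 characters (34 positions):
  position 4–7: uylo
  position 29–32: uylo

2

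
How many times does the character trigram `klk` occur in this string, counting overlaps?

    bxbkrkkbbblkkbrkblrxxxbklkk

Sliding a length-3 window over the 27 characters (25 positions):
  position 24–26: klk

1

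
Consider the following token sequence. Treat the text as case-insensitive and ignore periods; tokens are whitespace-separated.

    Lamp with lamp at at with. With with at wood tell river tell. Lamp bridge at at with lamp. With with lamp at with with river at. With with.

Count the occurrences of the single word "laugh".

Scanning the 29 tokens for "laugh":
  (none found)

0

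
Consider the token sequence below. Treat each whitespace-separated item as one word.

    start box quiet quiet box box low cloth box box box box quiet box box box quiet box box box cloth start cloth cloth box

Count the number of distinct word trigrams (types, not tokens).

16

25 tokens → 23 trigram windows in total.
Repeated trigrams (each contributes count−1 duplicates):
  box box box: 4
  quiet box box: 3
  box box quiet: 2
  box quiet box: 2
7 duplicate windows → 23 − 7 = 16 distinct.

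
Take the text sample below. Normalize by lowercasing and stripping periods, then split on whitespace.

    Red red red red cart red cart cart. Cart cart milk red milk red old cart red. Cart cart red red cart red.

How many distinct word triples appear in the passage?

23 tokens → 21 trigram windows in total.
Repeated trigrams (each contributes count−1 duplicates):
  cart cart cart: 2
  cart red cart: 2
  red cart cart: 2
  red cart red: 2
  red red cart: 2
  red red red: 2
6 duplicate windows → 21 − 6 = 15 distinct.

15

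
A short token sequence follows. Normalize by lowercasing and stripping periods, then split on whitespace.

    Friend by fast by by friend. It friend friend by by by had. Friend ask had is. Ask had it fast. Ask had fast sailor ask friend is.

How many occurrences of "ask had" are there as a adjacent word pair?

Scanning the 27 overlapping bigram windows for "ask had":
  position 15–16: ask had
  position 18–19: ask had
  position 22–23: ask had

3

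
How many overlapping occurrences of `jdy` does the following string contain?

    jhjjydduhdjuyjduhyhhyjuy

0

Sliding a length-3 window over the 24 characters (22 positions):
  (no match at any position)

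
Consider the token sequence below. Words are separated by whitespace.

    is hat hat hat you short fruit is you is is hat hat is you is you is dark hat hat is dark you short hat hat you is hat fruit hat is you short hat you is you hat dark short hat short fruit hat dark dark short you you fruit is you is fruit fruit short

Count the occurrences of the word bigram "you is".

Scanning the 57 overlapping bigram windows for "you is":
  position 9–10: you is
  position 15–16: you is
  position 17–18: you is
  position 28–29: you is
  position 37–38: you is
  position 54–55: you is

6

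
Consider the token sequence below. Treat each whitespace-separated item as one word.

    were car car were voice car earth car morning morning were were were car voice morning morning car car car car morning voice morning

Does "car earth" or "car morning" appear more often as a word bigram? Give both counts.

"car morning" (2 vs 1)

"car earth": 1 occurrence
"car morning": 2 occurrences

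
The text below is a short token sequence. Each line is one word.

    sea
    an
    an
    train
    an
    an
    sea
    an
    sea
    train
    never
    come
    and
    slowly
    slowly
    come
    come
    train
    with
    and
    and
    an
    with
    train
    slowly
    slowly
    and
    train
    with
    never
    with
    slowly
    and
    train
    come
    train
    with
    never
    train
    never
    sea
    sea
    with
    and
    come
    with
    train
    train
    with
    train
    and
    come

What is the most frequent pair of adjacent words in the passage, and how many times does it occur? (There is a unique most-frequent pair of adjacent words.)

Bigram frequencies (highest first):
  train with: 4
  with train: 3
  sea an: 2
  an an: 2
  an sea: 2
  train never: 2
  … (29 more, each ≤ 2)

"train with", 4 times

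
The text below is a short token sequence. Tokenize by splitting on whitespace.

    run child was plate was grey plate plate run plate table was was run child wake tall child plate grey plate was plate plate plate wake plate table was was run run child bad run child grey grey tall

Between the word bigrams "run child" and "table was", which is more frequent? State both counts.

"run child": 4 occurrences
"table was": 2 occurrences

"run child" (4 vs 2)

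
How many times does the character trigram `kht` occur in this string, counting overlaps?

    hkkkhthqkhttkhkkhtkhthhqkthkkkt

Sliding a length-3 window over the 31 characters (29 positions):
  position 4–6: kht
  position 9–11: kht
  position 16–18: kht
  position 19–21: kht

4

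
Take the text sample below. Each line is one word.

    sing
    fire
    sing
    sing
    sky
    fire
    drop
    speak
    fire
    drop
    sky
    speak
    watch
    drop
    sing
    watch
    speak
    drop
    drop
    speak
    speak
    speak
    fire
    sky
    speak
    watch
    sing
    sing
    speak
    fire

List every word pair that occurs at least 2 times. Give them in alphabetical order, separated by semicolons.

Bigram counts meeting the condition (at least 2 times):
  drop speak: 2
  fire drop: 2
  sing sing: 2
  sky speak: 2
  speak fire: 3
  speak speak: 2
  speak watch: 2

drop speak; fire drop; sing sing; sky speak; speak fire; speak speak; speak watch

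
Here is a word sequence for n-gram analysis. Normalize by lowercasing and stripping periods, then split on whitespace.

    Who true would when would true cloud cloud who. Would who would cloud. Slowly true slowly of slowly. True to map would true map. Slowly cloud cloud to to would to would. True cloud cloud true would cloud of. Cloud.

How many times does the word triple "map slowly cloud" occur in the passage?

Scanning the 38 overlapping trigram windows for "map slowly cloud":
  position 24–26: map slowly cloud

1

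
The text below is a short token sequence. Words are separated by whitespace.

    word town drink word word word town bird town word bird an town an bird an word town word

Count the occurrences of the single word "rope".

Scanning the 19 tokens for "rope":
  (none found)

0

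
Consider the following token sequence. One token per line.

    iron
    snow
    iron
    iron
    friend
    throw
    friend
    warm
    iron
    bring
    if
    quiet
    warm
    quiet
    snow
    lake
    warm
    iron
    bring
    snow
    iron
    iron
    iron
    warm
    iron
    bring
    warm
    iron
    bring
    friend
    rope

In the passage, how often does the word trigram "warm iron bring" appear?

Scanning the 29 overlapping trigram windows for "warm iron bring":
  position 8–10: warm iron bring
  position 17–19: warm iron bring
  position 24–26: warm iron bring
  position 27–29: warm iron bring

4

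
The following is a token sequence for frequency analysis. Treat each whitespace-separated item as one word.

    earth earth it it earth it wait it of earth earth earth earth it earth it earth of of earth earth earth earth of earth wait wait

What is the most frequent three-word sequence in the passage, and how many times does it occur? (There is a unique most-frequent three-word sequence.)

"earth earth earth", 4 times

Trigram frequencies (highest first):
  earth earth earth: 4
  earth earth it: 2
  it earth it: 2
  of earth earth: 2
  earth it earth: 2
  earth it it: 1
  … (12 more, each ≤ 1)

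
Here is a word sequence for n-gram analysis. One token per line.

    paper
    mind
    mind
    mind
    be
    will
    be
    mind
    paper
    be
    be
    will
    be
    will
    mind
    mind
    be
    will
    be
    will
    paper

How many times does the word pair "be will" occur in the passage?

Scanning the 20 overlapping bigram windows for "be will":
  position 5–6: be will
  position 11–12: be will
  position 13–14: be will
  position 17–18: be will
  position 19–20: be will

5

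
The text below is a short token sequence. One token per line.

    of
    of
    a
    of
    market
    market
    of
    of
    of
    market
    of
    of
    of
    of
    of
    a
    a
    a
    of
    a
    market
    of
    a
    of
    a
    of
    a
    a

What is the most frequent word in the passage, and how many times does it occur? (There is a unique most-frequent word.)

Unigram frequencies (highest first):
  of: 15
  a: 9
  market: 4

"of", 15 times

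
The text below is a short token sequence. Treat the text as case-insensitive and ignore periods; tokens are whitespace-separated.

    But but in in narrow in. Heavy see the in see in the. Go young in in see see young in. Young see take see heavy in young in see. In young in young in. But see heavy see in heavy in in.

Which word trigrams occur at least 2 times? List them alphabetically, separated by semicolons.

in see in; in young in; young in young

Trigram counts meeting the condition (at least 2 times):
  in see in: 2
  in young in: 3
  young in young: 2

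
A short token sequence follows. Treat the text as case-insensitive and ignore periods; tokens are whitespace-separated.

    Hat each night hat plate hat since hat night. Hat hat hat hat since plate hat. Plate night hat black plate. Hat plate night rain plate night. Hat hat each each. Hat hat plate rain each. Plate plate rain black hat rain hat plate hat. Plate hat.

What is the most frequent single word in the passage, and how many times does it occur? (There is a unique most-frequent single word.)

Unigram frequencies (highest first):
  hat: 19
  plate: 11
  night: 5
  each: 4
  rain: 4
  since: 2
  … (1 more, each ≤ 2)

"hat", 19 times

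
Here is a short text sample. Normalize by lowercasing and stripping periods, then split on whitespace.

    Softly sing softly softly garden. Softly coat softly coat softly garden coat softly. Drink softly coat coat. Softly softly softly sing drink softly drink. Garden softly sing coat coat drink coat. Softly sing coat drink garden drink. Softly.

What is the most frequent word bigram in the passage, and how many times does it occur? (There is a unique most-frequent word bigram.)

Bigram frequencies (highest first):
  coat softly: 5
  softly sing: 4
  softly softly: 3
  softly coat: 3
  drink softly: 3
  softly garden: 2
  … (11 more, each ≤ 2)

"coat softly", 5 times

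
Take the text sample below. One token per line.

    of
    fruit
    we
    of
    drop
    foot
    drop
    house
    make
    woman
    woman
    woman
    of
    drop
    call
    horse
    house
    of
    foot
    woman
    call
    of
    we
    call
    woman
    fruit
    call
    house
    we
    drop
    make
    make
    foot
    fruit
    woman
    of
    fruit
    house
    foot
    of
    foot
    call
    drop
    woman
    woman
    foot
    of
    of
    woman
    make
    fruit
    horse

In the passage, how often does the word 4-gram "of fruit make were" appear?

Scanning the 49 overlapping 4-gram windows for "of fruit make were":
  (none found)

0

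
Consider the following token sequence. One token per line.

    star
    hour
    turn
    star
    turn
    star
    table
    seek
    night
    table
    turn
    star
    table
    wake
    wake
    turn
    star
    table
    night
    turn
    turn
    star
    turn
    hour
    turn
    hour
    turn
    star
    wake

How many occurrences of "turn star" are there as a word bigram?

6

Scanning the 28 overlapping bigram windows for "turn star":
  position 3–4: turn star
  position 5–6: turn star
  position 11–12: turn star
  position 16–17: turn star
  position 21–22: turn star
  position 27–28: turn star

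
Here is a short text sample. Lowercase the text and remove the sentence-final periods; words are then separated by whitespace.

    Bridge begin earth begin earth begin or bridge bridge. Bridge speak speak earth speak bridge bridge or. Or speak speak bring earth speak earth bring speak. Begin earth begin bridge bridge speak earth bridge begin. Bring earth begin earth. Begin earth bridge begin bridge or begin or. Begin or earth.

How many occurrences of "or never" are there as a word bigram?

0

Scanning the 49 overlapping bigram windows for "or never":
  (none found)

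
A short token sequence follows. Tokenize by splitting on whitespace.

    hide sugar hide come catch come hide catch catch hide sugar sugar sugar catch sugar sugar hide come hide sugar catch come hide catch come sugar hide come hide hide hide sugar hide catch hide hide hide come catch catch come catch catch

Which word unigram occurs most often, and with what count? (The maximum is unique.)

Unigram frequencies (highest first):
  hide: 15
  catch: 11
  sugar: 9
  come: 8

"hide", 15 times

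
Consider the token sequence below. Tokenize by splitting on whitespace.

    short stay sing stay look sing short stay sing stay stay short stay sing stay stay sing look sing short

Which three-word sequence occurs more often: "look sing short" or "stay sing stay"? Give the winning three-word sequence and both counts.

"stay sing stay" (3 vs 2)

"look sing short": 2 occurrences
"stay sing stay": 3 occurrences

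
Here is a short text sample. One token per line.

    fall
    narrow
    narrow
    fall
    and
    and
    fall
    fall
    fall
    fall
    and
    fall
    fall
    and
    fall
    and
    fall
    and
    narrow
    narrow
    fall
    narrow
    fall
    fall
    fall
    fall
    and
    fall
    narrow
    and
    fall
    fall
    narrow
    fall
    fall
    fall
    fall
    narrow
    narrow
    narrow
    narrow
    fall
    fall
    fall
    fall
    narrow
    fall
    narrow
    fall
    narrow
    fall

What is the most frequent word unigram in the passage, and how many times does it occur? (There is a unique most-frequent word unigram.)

Unigram frequencies (highest first):
  fall: 29
  narrow: 14
  and: 8

"fall", 29 times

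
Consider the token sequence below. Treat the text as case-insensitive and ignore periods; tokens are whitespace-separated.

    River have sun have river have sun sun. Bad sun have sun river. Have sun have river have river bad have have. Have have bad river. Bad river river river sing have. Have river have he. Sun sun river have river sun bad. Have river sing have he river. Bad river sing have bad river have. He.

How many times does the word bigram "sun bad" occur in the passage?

2

Scanning the 56 overlapping bigram windows for "sun bad":
  position 8–9: sun bad
  position 42–43: sun bad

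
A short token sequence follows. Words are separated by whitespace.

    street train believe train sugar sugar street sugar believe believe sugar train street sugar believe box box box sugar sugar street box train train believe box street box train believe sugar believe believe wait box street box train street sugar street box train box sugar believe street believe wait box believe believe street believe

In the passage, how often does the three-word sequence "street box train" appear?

Scanning the 52 overlapping trigram windows for "street box train":
  position 21–23: street box train
  position 27–29: street box train
  position 36–38: street box train
  position 41–43: street box train

4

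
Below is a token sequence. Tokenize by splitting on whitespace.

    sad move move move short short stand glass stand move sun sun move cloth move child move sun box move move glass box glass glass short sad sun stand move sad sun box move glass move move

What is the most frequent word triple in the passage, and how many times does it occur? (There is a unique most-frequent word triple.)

Trigram frequencies (highest first):
  sun box move: 2
  sad move move: 1
  move move move: 1
  move move short: 1
  move short short: 1
  short short stand: 1
  … (28 more, each ≤ 1)

"sun box move", 2 times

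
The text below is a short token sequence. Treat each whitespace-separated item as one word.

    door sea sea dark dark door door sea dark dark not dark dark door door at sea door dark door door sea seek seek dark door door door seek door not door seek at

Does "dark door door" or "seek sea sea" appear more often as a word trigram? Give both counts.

"dark door door": 4 occurrences
"seek sea sea": 0 occurrences

"dark door door" (4 vs 0)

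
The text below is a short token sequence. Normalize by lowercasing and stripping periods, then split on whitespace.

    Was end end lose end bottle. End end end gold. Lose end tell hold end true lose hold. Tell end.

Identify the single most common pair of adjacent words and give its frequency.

Bigram frequencies (highest first):
  end end: 3
  lose end: 2
  was end: 1
  end lose: 1
  end bottle: 1
  bottle end: 1
  … (10 more, each ≤ 1)

"end end", 3 times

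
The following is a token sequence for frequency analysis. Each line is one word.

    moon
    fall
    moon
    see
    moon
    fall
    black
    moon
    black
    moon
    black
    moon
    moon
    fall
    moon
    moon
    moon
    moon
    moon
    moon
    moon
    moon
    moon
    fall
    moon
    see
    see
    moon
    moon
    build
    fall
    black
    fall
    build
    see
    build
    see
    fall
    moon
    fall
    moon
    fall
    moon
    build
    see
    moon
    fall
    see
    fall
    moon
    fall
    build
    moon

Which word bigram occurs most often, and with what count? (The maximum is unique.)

"moon moon", 10 times

Bigram frequencies (highest first):
  moon moon: 10
  moon fall: 8
  fall moon: 7
  see moon: 3
  black moon: 3
  build see: 3
  … (12 more, each ≤ 2)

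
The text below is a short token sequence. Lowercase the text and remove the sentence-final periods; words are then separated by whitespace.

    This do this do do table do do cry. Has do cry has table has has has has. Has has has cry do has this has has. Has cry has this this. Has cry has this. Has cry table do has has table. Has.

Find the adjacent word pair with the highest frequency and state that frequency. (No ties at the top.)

Bigram frequencies (highest first):
  has has: 9
  cry has: 4
  has cry: 4
  has this: 3
  this has: 3
  this do: 2
  … (12 more, each ≤ 2)

"has has", 9 times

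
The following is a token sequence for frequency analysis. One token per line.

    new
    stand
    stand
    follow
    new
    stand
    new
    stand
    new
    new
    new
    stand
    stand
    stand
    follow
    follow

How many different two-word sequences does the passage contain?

16 tokens → 15 bigram windows in total.
Repeated bigrams (each contributes count−1 duplicates):
  new stand: 4
  stand stand: 3
  new new: 2
  stand follow: 2
  stand new: 2
8 duplicate windows → 15 − 8 = 7 distinct.

7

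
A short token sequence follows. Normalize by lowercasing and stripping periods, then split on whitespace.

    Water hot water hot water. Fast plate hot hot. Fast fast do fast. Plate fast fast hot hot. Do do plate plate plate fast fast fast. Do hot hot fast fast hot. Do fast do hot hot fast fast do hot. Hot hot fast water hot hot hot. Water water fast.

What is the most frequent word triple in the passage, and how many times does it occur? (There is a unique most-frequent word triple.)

"hot hot fast", 4 times

Trigram frequencies (highest first):
  hot hot fast: 4
  hot fast fast: 3
  fast fast do: 3
  fast do hot: 3
  do hot hot: 3
  water hot water: 2
  … (28 more, each ≤ 2)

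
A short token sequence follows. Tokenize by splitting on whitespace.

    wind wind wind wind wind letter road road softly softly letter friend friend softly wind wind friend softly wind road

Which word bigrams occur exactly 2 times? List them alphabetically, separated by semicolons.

friend softly; softly wind

Bigram counts meeting the condition (exactly 2 times):
  friend softly: 2
  softly wind: 2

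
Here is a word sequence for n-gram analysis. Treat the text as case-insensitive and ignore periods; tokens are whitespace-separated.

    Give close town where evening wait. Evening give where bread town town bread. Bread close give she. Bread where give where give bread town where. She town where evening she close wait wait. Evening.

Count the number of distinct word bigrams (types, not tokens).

34 tokens → 33 bigram windows in total.
Repeated bigrams (each contributes count−1 duplicates):
  town where: 3
  bread town: 2
  give where: 2
  wait evening: 2
  where evening: 2
  where give: 2
7 duplicate windows → 33 − 7 = 26 distinct.

26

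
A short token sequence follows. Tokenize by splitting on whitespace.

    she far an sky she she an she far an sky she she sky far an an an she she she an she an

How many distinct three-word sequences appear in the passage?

16

24 tokens → 22 trigram windows in total.
Repeated trigrams (each contributes count−1 duplicates):
  an sky she: 2
  far an sky: 2
  she an she: 2
  she far an: 2
  she she an: 2
  sky she she: 2
6 duplicate windows → 22 − 6 = 16 distinct.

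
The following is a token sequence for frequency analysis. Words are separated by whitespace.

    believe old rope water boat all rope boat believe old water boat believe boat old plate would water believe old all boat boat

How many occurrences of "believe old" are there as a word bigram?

3

Scanning the 22 overlapping bigram windows for "believe old":
  position 1–2: believe old
  position 9–10: believe old
  position 19–20: believe old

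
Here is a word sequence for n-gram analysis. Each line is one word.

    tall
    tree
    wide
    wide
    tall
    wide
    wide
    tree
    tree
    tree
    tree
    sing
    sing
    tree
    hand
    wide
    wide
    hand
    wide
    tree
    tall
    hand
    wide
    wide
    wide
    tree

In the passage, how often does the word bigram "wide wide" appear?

5

Scanning the 25 overlapping bigram windows for "wide wide":
  position 3–4: wide wide
  position 6–7: wide wide
  position 16–17: wide wide
  position 23–24: wide wide
  position 24–25: wide wide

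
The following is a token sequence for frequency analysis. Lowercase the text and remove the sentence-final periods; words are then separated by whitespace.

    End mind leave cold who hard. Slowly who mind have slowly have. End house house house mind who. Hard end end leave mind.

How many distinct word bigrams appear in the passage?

23 tokens → 22 bigram windows in total.
Repeated bigrams (each contributes count−1 duplicates):
  house house: 2
  who hard: 2
2 duplicate windows → 22 − 2 = 20 distinct.

20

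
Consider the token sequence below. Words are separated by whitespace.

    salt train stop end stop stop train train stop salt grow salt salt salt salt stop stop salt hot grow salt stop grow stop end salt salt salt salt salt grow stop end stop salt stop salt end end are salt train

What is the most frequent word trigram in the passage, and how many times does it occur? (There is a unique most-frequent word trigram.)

"salt salt salt", 5 times

Trigram frequencies (highest first):
  salt salt salt: 5
  stop end stop: 2
  grow stop end: 2
  salt train stop: 1
  train stop end: 1
  end stop stop: 1
  … (28 more, each ≤ 1)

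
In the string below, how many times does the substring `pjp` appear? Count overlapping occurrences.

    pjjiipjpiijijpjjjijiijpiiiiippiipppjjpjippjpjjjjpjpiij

Sliding a length-3 window over the 54 characters (52 positions):
  position 6–8: pjp
  position 42–44: pjp
  position 49–51: pjp

3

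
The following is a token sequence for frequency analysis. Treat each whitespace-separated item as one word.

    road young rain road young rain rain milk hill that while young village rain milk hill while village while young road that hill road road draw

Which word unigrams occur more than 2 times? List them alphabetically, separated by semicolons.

Unigram counts meeting the condition (more than 2 times):
  hill: 3
  rain: 4
  road: 5
  while: 3
  young: 4

hill; rain; road; while; young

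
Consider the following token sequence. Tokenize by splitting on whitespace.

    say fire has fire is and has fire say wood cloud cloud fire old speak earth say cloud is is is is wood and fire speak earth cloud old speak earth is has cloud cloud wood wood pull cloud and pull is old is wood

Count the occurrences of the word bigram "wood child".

Scanning the 44 overlapping bigram windows for "wood child":
  (none found)

0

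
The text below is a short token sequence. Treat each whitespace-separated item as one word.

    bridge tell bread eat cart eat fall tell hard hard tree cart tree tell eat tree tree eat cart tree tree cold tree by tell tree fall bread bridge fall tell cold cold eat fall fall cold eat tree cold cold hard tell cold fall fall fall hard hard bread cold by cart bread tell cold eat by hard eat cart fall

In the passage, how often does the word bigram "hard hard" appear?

2

Scanning the 61 overlapping bigram windows for "hard hard":
  position 9–10: hard hard
  position 48–49: hard hard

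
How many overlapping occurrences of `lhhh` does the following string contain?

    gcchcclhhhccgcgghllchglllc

1

Sliding a length-4 window over the 26 characters (23 positions):
  position 7–10: lhhh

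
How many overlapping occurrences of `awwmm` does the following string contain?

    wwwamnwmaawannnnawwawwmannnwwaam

Sliding a length-5 window over the 32 characters (28 positions):
  (no match at any position)

0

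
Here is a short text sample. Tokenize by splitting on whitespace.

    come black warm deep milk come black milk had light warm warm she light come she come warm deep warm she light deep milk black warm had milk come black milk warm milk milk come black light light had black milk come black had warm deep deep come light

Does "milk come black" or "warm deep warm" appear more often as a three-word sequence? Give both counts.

"milk come black": 4 occurrences
"warm deep warm": 1 occurrence

"milk come black" (4 vs 1)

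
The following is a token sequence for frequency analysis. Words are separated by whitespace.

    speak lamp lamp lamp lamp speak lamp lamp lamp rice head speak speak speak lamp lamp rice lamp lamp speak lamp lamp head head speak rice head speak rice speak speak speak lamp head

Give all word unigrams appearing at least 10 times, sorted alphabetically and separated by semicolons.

Unigram counts meeting the condition (at least 10 times):
  lamp: 14
  speak: 11

lamp; speak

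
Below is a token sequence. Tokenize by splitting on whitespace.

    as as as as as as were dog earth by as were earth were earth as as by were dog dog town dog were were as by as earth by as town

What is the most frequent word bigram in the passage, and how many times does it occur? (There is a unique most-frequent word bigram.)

Bigram frequencies (highest first):
  as as: 6
  by as: 3
  as were: 2
  were dog: 2
  earth by: 2
  were earth: 2
  … (13 more, each ≤ 2)

"as as", 6 times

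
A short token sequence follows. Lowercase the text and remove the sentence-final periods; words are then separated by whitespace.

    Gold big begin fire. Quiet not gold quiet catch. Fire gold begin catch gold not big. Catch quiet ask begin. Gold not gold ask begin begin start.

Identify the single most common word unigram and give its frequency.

Unigram frequencies (highest first):
  gold: 6
  begin: 5
  quiet: 3
  not: 3
  catch: 3
  big: 2
  … (3 more, each ≤ 2)

"gold", 6 times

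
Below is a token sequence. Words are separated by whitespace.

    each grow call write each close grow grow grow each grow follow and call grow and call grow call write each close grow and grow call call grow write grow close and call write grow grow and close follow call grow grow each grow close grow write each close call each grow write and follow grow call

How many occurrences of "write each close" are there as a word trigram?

3

Scanning the 55 overlapping trigram windows for "write each close":
  position 4–6: write each close
  position 20–22: write each close
  position 47–49: write each close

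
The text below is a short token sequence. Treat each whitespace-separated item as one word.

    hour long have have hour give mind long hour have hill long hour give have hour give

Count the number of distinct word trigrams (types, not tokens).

17 tokens → 15 trigram windows in total.
Repeated trigrams (each contributes count−1 duplicates):
  have hour give: 2
1 duplicate windows → 15 − 1 = 14 distinct.

14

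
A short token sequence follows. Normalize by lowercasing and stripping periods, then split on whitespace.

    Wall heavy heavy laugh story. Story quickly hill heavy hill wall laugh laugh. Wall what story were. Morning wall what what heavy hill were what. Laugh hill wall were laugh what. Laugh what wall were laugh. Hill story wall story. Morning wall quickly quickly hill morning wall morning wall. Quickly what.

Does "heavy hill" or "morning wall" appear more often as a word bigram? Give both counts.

"heavy hill": 2 occurrences
"morning wall": 4 occurrences

"morning wall" (4 vs 2)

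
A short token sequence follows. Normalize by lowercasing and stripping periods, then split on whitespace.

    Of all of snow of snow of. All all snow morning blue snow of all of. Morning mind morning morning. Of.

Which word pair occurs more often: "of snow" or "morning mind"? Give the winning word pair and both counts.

"of snow" (2 vs 1)

"of snow": 2 occurrences
"morning mind": 1 occurrence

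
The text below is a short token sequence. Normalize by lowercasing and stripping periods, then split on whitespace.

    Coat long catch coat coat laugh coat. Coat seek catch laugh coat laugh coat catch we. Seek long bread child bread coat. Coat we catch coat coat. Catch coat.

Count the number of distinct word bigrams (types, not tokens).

19

29 tokens → 28 bigram windows in total.
Repeated bigrams (each contributes count−1 duplicates):
  coat coat: 4
  catch coat: 3
  laugh coat: 3
  coat catch: 2
  coat laugh: 2
9 duplicate windows → 28 − 9 = 19 distinct.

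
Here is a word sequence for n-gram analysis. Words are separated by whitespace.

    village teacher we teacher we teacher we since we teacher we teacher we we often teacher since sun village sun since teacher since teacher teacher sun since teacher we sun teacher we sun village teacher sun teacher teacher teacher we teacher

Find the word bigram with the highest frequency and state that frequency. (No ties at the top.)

"teacher we", 8 times

Bigram frequencies (highest first):
  teacher we: 8
  we teacher: 5
  since teacher: 3
  teacher teacher: 3
  village teacher: 2
  teacher since: 2
  … (12 more, each ≤ 2)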